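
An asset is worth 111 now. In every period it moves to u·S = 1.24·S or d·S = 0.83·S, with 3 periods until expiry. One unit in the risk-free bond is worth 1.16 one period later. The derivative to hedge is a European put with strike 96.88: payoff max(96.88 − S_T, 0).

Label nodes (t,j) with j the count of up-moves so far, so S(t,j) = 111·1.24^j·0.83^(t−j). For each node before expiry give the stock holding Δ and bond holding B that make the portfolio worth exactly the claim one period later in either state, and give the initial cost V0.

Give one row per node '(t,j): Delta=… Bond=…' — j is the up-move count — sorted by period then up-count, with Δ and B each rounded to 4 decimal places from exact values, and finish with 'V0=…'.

No-arbitrage ⇒ martingale measure with p* = (R−d)/(u−d) = 0.8049.
Terminal payoffs: V(3,0)=33.4116, V(3,1)=2.0598, V(3,2)=0.0000, V(3,3)=0.0000
(2,0): S=76.4679. Δ = (V_up−V_dn)/(S_up−S_dn) = (2.0598−33.4116)/(94.8202−63.4684) = -1.0000. V = [p*·2.0598 + (1−p*)·33.4116]/1.16 = 7.0493. B = V − Δ·S = 83.5172.
(2,1): S=114.2412. Δ = (V_up−V_dn)/(S_up−S_dn) = (0.0000−2.0598)/(141.6591−94.8202) = -0.0440. V = [p*·0.0000 + (1−p*)·2.0598]/1.16 = 0.3465. B = V − Δ·S = 5.3704.
(2,2): S=170.6736. Δ = (V_up−V_dn)/(S_up−S_dn) = (0.0000−0.0000)/(211.6353−141.6591) = 0.0000. V = [p*·0.0000 + (1−p*)·0.0000]/1.16 = 0.0000. B = V − Δ·S = 0.0000.
(1,0): S=92.1300. Δ = (V_up−V_dn)/(S_up−S_dn) = (0.3465−7.0493)/(114.2412−76.4679) = -0.1774. V = [p*·0.3465 + (1−p*)·7.0493]/1.16 = 1.4262. B = V − Δ·S = 17.7746.
(1,1): S=137.6400. Δ = (V_up−V_dn)/(S_up−S_dn) = (0.0000−0.3465)/(170.6736−114.2412) = -0.0061. V = [p*·0.0000 + (1−p*)·0.3465]/1.16 = 0.0583. B = V − Δ·S = 0.9033.
(0,0): S=111.0000. Δ = (V_up−V_dn)/(S_up−S_dn) = (0.0583−1.4262)/(137.6400−92.1300) = -0.0301. V = [p*·0.0583 + (1−p*)·1.4262]/1.16 = 0.2803. B = V − Δ·S = 3.6166.
Check: Δ(0,0)·S0 + B(0,0) = 0.2803 = V0.

(0,0): Delta=-0.0301 Bond=3.6166
(1,0): Delta=-0.1774 Bond=17.7746
(1,1): Delta=-0.0061 Bond=0.9033
(2,0): Delta=-1.0000 Bond=83.5172
(2,1): Delta=-0.0440 Bond=5.3704
(2,2): Delta=0.0000 Bond=0.0000
V0=0.2803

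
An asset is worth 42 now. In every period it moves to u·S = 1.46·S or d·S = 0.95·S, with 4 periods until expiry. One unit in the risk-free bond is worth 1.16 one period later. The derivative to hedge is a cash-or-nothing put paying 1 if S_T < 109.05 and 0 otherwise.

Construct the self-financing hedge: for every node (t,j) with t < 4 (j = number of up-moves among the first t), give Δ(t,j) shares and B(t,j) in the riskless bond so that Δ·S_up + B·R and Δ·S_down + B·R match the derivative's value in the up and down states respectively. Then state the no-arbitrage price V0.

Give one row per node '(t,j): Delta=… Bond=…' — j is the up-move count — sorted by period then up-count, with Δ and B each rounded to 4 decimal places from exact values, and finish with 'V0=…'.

The replicating-portfolio and risk-neutral prices coincide; use p* = (1.16−0.95)/(1.46−0.95) = 0.4118 for the latter.
At expiry t=4: V(4,0)=1.0000, V(4,1)=1.0000, V(4,2)=1.0000, V(4,3)=0.0000, V(4,4)=0.0000
  t=3,j=0: stock 36.0097 → up 52.5742 (V=1.0000), down 34.2093 (V=1.0000). Price 0.8621; hedge Δ=0.0000, bond B=0.8621.
  t=3,j=1: stock 55.3413 → up 80.7983 (V=1.0000), down 52.5742 (V=1.0000). Price 0.8621; hedge Δ=0.0000, bond B=0.8621.
  t=3,j=2: stock 85.0508 → up 124.1742 (V=0.0000), down 80.7983 (V=1.0000). Price 0.5071; hedge Δ=-0.0231, bond B=2.4679.
  t=3,j=3: stock 130.7097 → up 190.8362 (V=0.0000), down 124.1742 (V=0.0000). Price 0.0000; hedge Δ=0.0000, bond B=0.0000.
  t=2,j=0: stock 37.9050 → up 55.3413 (V=0.8621), down 36.0097 (V=0.8621). Price 0.7432; hedge Δ=0.0000, bond B=0.7432.
  t=2,j=1: stock 58.2540 → up 85.0508 (V=0.5071), down 55.3413 (V=0.8621). Price 0.6172; hedge Δ=-0.0119, bond B=1.3132.
  t=2,j=2: stock 89.5272 → up 130.7097 (V=0.0000), down 85.0508 (V=0.5071). Price 0.2571; hedge Δ=-0.0111, bond B=1.2515.
  t=1,j=0: stock 39.9000 → up 58.2540 (V=0.6172), down 37.9050 (V=0.7432). Price 0.5959; hedge Δ=-0.0062, bond B=0.8430.
  t=1,j=1: stock 61.3200 → up 89.5272 (V=0.2571), down 58.2540 (V=0.6172). Price 0.4042; hedge Δ=-0.0115, bond B=1.1101.
  t=0,j=0: stock 42.0000 → up 61.3200 (V=0.4042), down 39.9000 (V=0.5959). Price 0.4457; hedge Δ=-0.0089, bond B=0.8215.
Each (Δ,B) replicates both successor values, so the strategy is self-financing and V0 is arbitrage-free.

(0,0): Delta=-0.0089 Bond=0.8215
(1,0): Delta=-0.0062 Bond=0.8430
(1,1): Delta=-0.0115 Bond=1.1101
(2,0): Delta=0.0000 Bond=0.7432
(2,1): Delta=-0.0119 Bond=1.3132
(2,2): Delta=-0.0111 Bond=1.2515
(3,0): Delta=0.0000 Bond=0.8621
(3,1): Delta=0.0000 Bond=0.8621
(3,2): Delta=-0.0231 Bond=2.4679
(3,3): Delta=0.0000 Bond=0.0000
V0=0.4457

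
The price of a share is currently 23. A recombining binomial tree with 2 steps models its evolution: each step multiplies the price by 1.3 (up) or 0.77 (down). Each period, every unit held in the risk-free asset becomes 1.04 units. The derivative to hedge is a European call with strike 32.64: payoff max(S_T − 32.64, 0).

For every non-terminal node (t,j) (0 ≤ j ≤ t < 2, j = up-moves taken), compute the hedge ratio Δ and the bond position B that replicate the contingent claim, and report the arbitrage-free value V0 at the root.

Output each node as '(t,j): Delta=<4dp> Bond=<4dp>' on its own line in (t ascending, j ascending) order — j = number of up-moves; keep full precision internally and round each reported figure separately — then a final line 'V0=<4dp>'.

(0,0): Delta=0.2503 Bond=-4.2631
(1,0): Delta=0.0000 Bond=0.0000
(1,1): Delta=0.3931 Bond=-8.7030
V0=1.4948

No-arbitrage ⇒ martingale measure with p* = (R−d)/(u−d) = 0.5094.
Terminal values V(2,·): V(2,0)=0.0000, V(2,1)=0.0000, V(2,2)=6.2300
  t=1,j=0: stock 17.7100 → up 23.0230 (V=0.0000), down 13.6367 (V=0.0000). Price 0.0000; hedge Δ=0.0000, bond B=0.0000.
  t=1,j=1: stock 29.9000 → up 38.8700 (V=6.2300), down 23.0230 (V=0.0000). Price 3.0517; hedge Δ=0.3931, bond B=-8.7030.
  t=0,j=0: stock 23.0000 → up 29.9000 (V=3.0517), down 17.7100 (V=0.0000). Price 1.4948; hedge Δ=0.2503, bond B=-4.2631.
Self-financing check: at every node Δ·S+B equals the discounted successor values.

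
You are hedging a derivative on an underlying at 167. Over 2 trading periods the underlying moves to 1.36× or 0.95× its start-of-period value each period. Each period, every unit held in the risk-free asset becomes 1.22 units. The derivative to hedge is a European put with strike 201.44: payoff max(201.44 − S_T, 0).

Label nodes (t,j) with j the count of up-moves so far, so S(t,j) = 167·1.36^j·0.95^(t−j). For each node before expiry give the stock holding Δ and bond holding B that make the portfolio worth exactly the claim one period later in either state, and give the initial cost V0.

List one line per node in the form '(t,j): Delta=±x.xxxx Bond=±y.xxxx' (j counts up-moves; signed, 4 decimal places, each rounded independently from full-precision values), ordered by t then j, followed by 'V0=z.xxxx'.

(0,0): Delta=-0.2073 Bond=38.5994
(1,0): Delta=-0.7798 Bond=137.9100
(1,1): Delta=0.0000 Bond=0.0000
V0=3.9735

The replicating-portfolio and risk-neutral prices coincide; use p* = (1.22−0.95)/(1.36−0.95) = 0.6585 for the latter.
At expiry t=2: V(2,0)=50.7225, V(2,1)=0.0000, V(2,2)=0.0000
  t=1,j=0: stock 158.6500 → up 215.7640 (V=0.0000), down 150.7175 (V=50.7225). Price 14.1966; hedge Δ=-0.7798, bond B=137.9100.
  t=1,j=1: stock 227.1200 → up 308.8832 (V=0.0000), down 215.7640 (V=0.0000). Price 0.0000; hedge Δ=0.0000, bond B=0.0000.
  t=0,j=0: stock 167.0000 → up 227.1200 (V=0.0000), down 158.6500 (V=14.1966). Price 3.9735; hedge Δ=-0.2073, bond B=38.5994.
Root portfolio cost Δ·167+B reproduces V0=3.9735.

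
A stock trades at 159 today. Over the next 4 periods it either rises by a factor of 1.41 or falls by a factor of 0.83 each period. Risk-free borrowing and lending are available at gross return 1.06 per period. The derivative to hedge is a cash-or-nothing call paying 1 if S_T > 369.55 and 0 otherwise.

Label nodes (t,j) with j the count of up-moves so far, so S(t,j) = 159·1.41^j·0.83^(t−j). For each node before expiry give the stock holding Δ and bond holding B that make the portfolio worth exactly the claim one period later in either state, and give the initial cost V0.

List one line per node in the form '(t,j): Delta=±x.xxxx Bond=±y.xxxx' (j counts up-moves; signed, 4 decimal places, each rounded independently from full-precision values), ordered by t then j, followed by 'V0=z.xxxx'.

Since d<R<u, set p* = (R−d)/(u−d) = 0.3966; price each node as the discounted p*-expectation of its children.
Payoff layer (t=4): V(4,0)=0.0000, V(4,1)=0.0000, V(4,2)=0.0000, V(4,3)=1.0000, V(4,4)=1.0000
Node (3,0) S=90.9141: V=(p*·0.0000+(1−p*)·0.0000)/1.06=0.0000; Δ=(0.0000−0.0000)/(128.1889−75.4587)=0.0000; B=V−Δ·S=0.0000
Node (3,1) S=154.4445: V=(p*·0.0000+(1−p*)·0.0000)/1.06=0.0000; Δ=(0.0000−0.0000)/(217.7667−128.1889)=0.0000; B=V−Δ·S=0.0000
Node (3,2) S=262.3696: V=(p*·1.0000+(1−p*)·0.0000)/1.06=0.3741; Δ=(1.0000−0.0000)/(369.9411−217.7667)=0.0066; B=V−Δ·S=-1.3500
Node (3,3) S=445.7121: V=(p*·1.0000+(1−p*)·1.0000)/1.06=0.9434; Δ=(1.0000−1.0000)/(628.4541−369.9411)=0.0000; B=V−Δ·S=0.9434
Node (2,0) S=109.5351: V=(p*·0.0000+(1−p*)·0.0000)/1.06=0.0000; Δ=(0.0000−0.0000)/(154.4445−90.9141)=0.0000; B=V−Δ·S=0.0000
Node (2,1) S=186.0777: V=(p*·0.3741+(1−p*)·0.0000)/1.06=0.1400; Δ=(0.3741−0.0000)/(262.3696−154.4445)=0.0035; B=V−Δ·S=-0.5051
Node (2,2) S=316.1079: V=(p*·0.9434+(1−p*)·0.3741)/1.06=0.5659; Δ=(0.9434−0.3741)/(445.7121−262.3696)=0.0031; B=V−Δ·S=-0.4156
Node (1,0) S=131.9700: V=(p*·0.1400+(1−p*)·0.0000)/1.06=0.0524; Δ=(0.1400−0.0000)/(186.0777−109.5351)=0.0018; B=V−Δ·S=-0.1889
Node (1,1) S=224.1900: V=(p*·0.5659+(1−p*)·0.1400)/1.06=0.2914; Δ=(0.5659−0.1400)/(316.1079−186.0777)=0.0033; B=V−Δ·S=-0.4430
Node (0,0) S=159.0000: V=(p*·0.2914+(1−p*)·0.0524)/1.06=0.1388; Δ=(0.2914−0.0524)/(224.1900−131.9700)=0.0026; B=V−Δ·S=-0.2733
Root portfolio cost Δ·159+B reproduces V0=0.1388.

(0,0): Delta=0.0026 Bond=-0.2733
(1,0): Delta=0.0018 Bond=-0.1889
(1,1): Delta=0.0033 Bond=-0.4430
(2,0): Delta=0.0000 Bond=0.0000
(2,1): Delta=0.0035 Bond=-0.5051
(2,2): Delta=0.0031 Bond=-0.4156
(3,0): Delta=0.0000 Bond=0.0000
(3,1): Delta=0.0000 Bond=0.0000
(3,2): Delta=0.0066 Bond=-1.3500
(3,3): Delta=0.0000 Bond=0.9434
V0=0.1388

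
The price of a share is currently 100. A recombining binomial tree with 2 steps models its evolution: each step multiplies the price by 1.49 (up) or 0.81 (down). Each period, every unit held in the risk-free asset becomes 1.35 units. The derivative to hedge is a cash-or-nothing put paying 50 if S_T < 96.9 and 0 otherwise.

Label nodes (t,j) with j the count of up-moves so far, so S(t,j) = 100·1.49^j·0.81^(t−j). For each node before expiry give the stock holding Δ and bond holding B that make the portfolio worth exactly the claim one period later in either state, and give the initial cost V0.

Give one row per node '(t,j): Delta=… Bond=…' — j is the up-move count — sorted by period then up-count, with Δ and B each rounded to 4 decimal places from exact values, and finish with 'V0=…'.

(0,0): Delta=-0.1121 Bond=12.3765
(1,0): Delta=-0.9078 Bond=81.1547
(1,1): Delta=0.0000 Bond=0.0000
V0=1.1629

Risk-neutral probability p* = (R−d)/(u−d) = (1.35−0.81)/(1.49−0.81) = 0.7941.
Terminal payoffs: V(2,0)=50.0000, V(2,1)=0.0000, V(2,2)=0.0000
Node (1,0) S=81.0000: V=(p*·0.0000+(1−p*)·50.0000)/1.35=7.6253; Δ=(0.0000−50.0000)/(120.6900−65.6100)=-0.9078; B=V−Δ·S=81.1547
Node (1,1) S=149.0000: V=(p*·0.0000+(1−p*)·0.0000)/1.35=0.0000; Δ=(0.0000−0.0000)/(222.0100−120.6900)=0.0000; B=V−Δ·S=0.0000
Node (0,0) S=100.0000: V=(p*·0.0000+(1−p*)·7.6253)/1.35=1.1629; Δ=(0.0000−7.6253)/(149.0000−81.0000)=-0.1121; B=V−Δ·S=12.3765
Each (Δ,B) replicates both successor values, so the strategy is self-financing and V0 is arbitrage-free.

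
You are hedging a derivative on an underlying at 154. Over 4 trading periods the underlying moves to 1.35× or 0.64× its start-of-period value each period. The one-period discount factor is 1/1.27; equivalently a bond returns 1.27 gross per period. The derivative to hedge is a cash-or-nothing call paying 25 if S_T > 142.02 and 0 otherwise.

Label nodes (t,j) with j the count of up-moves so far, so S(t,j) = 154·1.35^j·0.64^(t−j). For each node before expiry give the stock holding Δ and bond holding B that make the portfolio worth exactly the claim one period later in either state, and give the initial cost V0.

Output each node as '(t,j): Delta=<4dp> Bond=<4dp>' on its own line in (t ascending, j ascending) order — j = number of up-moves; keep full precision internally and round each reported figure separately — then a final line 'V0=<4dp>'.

(0,0): Delta=0.0297 Bond=4.4084
(1,0): Delta=0.1744 Bond=-8.6619
(1,1): Delta=0.0210 Bond=7.4095
(2,0): Delta=0.0000 Bond=0.0000
(2,1): Delta=0.1849 Bond=-12.3976
(2,2): Delta=0.0111 Bond=12.1793
(3,0): Delta=0.0000 Bond=0.0000
(3,1): Delta=0.0000 Bond=0.0000
(3,2): Delta=0.1960 Bond=-17.7443
(3,3): Delta=0.0000 Bond=19.6850
V0=8.9833

Risk-neutral probability p* = (R−d)/(u−d) = (1.27−0.64)/(1.35−0.64) = 0.8873.
Terminal values V(4,·): V(4,0)=0.0000, V(4,1)=0.0000, V(4,2)=0.0000, V(4,3)=25.0000, V(4,4)=25.0000
Node (3,0) S=40.3702: V=(p*·0.0000+(1−p*)·0.0000)/1.27=0.0000; Δ=(0.0000−0.0000)/(54.4997−25.8369)=0.0000; B=V−Δ·S=0.0000
Node (3,1) S=85.1558: V=(p*·0.0000+(1−p*)·0.0000)/1.27=0.0000; Δ=(0.0000−0.0000)/(114.9604−54.4997)=0.0000; B=V−Δ·S=0.0000
Node (3,2) S=179.6256: V=(p*·25.0000+(1−p*)·0.0000)/1.27=17.4670; Δ=(25.0000−0.0000)/(242.4946−114.9604)=0.1960; B=V−Δ·S=-17.7443
Node (3,3) S=378.8978: V=(p*·25.0000+(1−p*)·25.0000)/1.27=19.6850; Δ=(25.0000−25.0000)/(511.5120−242.4946)=0.0000; B=V−Δ·S=19.6850
Node (2,0) S=63.0784: V=(p*·0.0000+(1−p*)·0.0000)/1.27=0.0000; Δ=(0.0000−0.0000)/(85.1558−40.3702)=0.0000; B=V−Δ·S=0.0000
Node (2,1) S=133.0560: V=(p*·17.4670+(1−p*)·0.0000)/1.27=12.2039; Δ=(17.4670−0.0000)/(179.6256−85.1558)=0.1849; B=V−Δ·S=-12.3976
Node (2,2) S=280.6650: V=(p*·19.6850+(1−p*)·17.4670)/1.27=15.3032; Δ=(19.6850−17.4670)/(378.8978−179.6256)=0.0111; B=V−Δ·S=12.1793
Node (1,0) S=98.5600: V=(p*·12.2039+(1−p*)·0.0000)/1.27=8.5266; Δ=(12.2039−0.0000)/(133.0560−63.0784)=0.1744; B=V−Δ·S=-8.6619
Node (1,1) S=207.9000: V=(p*·15.3032+(1−p*)·12.2039)/1.27=11.7748; Δ=(15.3032−12.2039)/(280.6650−133.0560)=0.0210; B=V−Δ·S=7.4095
Node (0,0) S=154.0000: V=(p*·11.7748+(1−p*)·8.5266)/1.27=8.9833; Δ=(11.7748−8.5266)/(207.9000−98.5600)=0.0297; B=V−Δ·S=4.4084
Self-financing check: at every node Δ·S+B equals the discounted successor values.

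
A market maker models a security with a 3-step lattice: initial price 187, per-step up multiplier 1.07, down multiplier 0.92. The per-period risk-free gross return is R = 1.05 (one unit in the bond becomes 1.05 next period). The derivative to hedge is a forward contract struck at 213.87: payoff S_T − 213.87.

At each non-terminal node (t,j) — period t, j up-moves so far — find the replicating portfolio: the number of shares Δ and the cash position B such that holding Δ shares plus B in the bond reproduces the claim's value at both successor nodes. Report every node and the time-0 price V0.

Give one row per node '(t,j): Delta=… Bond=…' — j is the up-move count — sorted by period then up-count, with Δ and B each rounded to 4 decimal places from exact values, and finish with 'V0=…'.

(0,0): Delta=1.0000 Bond=-184.7489
(1,0): Delta=1.0000 Bond=-193.9864
(1,1): Delta=1.0000 Bond=-193.9864
(2,0): Delta=1.0000 Bond=-203.6857
(2,1): Delta=1.0000 Bond=-203.6857
(2,2): Delta=1.0000 Bond=-203.6857
V0=2.2511

Since d<R<u, set p* = (R−d)/(u−d) = 0.8667; price each node as the discounted p*-expectation of its children.
Terminal values V(3,·): V(3,0)=-68.2553, V(3,1)=-44.5138, V(3,2)=-16.9014, V(3,3)=15.2130
(2,0): S=158.2768. Δ = (V_up−V_dn)/(S_up−S_dn) = (-44.5138−-68.2553)/(169.3562−145.6147) = 1.0000. V = [p*·-44.5138 + (1−p*)·-68.2553]/1.05 = -45.4089. B = V − Δ·S = -203.6857.
(2,1): S=184.0828. Δ = (V_up−V_dn)/(S_up−S_dn) = (-16.9014−-44.5138)/(196.9686−169.3562) = 1.0000. V = [p*·-16.9014 + (1−p*)·-44.5138]/1.05 = -19.6029. B = V − Δ·S = -203.6857.
(2,2): S=214.0963. Δ = (V_up−V_dn)/(S_up−S_dn) = (15.2130−-16.9014)/(229.0830−196.9686) = 1.0000. V = [p*·15.2130 + (1−p*)·-16.9014]/1.05 = 10.4106. B = V − Δ·S = -203.6857.
(1,0): S=172.0400. Δ = (V_up−V_dn)/(S_up−S_dn) = (-19.6029−-45.4089)/(184.0828−158.2768) = 1.0000. V = [p*·-19.6029 + (1−p*)·-45.4089]/1.05 = -21.9464. B = V − Δ·S = -193.9864.
(1,1): S=200.0900. Δ = (V_up−V_dn)/(S_up−S_dn) = (10.4106−-19.6029)/(214.0963−184.0828) = 1.0000. V = [p*·10.4106 + (1−p*)·-19.6029]/1.05 = 6.1036. B = V − Δ·S = -193.9864.
(0,0): S=187.0000. Δ = (V_up−V_dn)/(S_up−S_dn) = (6.1036−-21.9464)/(200.0900−172.0400) = 1.0000. V = [p*·6.1036 + (1−p*)·-21.9464]/1.05 = 2.2511. B = V − Δ·S = -184.7489.
Each (Δ,B) replicates both successor values, so the strategy is self-financing and V0 is arbitrage-free.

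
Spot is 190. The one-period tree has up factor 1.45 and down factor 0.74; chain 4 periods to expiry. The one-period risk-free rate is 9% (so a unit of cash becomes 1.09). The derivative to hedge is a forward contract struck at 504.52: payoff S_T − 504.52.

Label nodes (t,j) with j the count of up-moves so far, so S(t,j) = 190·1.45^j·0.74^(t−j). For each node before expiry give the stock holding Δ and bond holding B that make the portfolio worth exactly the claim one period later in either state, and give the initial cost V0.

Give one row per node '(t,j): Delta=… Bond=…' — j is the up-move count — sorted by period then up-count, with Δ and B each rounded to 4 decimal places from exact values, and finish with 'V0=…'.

(0,0): Delta=1.0000 Bond=-357.4147
(1,0): Delta=1.0000 Bond=-389.5820
(1,1): Delta=1.0000 Bond=-389.5820
(2,0): Delta=1.0000 Bond=-424.6444
(2,1): Delta=1.0000 Bond=-424.6444
(2,2): Delta=1.0000 Bond=-424.6444
(3,0): Delta=1.0000 Bond=-462.8624
(3,1): Delta=1.0000 Bond=-462.8624
(3,2): Delta=1.0000 Bond=-462.8624
(3,3): Delta=1.0000 Bond=-462.8624
V0=-167.4147

No-arbitrage ⇒ martingale measure with p* = (R−d)/(u−d) = 0.4930.
Terminal values V(4,·): V(4,0)=-447.5455, V(4,1)=-392.8808, V(4,2)=-285.7675, V(4,3)=-75.8833, V(4,4)=335.3762
  t=3,j=0: stock 76.9926 → up 111.6392 (V=-392.8808), down 56.9745 (V=-447.5455). Price -385.8698; hedge Δ=1.0000, bond B=-462.8624.
  t=3,j=1: stock 150.8638 → up 218.7525 (V=-285.7675), down 111.6392 (V=-392.8808). Price -311.9986; hedge Δ=1.0000, bond B=-462.8624.
  t=3,j=2: stock 295.6115 → up 428.6367 (V=-75.8833), down 218.7525 (V=-285.7675). Price -167.2509; hedge Δ=1.0000, bond B=-462.8624.
  t=3,j=3: stock 579.2387 → up 839.8962 (V=335.3762), down 428.6367 (V=-75.8833). Price 116.3764; hedge Δ=1.0000, bond B=-462.8624.
  t=2,j=0: stock 104.0440 → up 150.8638 (V=-311.9986), down 76.9926 (V=-385.8698). Price -320.6004; hedge Δ=1.0000, bond B=-424.6444.
  t=2,j=1: stock 203.8700 → up 295.6115 (V=-167.2509), down 150.8638 (V=-311.9986). Price -220.7744; hedge Δ=1.0000, bond B=-424.6444.
  t=2,j=2: stock 399.4750 → up 579.2387 (V=116.3764), down 295.6115 (V=-167.2509). Price -25.1694; hedge Δ=1.0000, bond B=-424.6444.
  t=1,j=0: stock 140.6000 → up 203.8700 (V=-220.7744), down 104.0440 (V=-320.6004). Price -248.9820; hedge Δ=1.0000, bond B=-389.5820.
  t=1,j=1: stock 275.5000 → up 399.4750 (V=-25.1694), down 203.8700 (V=-220.7744). Price -114.0820; hedge Δ=1.0000, bond B=-389.5820.
  t=0,j=0: stock 190.0000 → up 275.5000 (V=-114.0820), down 140.6000 (V=-248.9820). Price -167.4147; hedge Δ=1.0000, bond B=-357.4147.
The time-0 hedge costs -167.4147, which is the no-arbitrage price.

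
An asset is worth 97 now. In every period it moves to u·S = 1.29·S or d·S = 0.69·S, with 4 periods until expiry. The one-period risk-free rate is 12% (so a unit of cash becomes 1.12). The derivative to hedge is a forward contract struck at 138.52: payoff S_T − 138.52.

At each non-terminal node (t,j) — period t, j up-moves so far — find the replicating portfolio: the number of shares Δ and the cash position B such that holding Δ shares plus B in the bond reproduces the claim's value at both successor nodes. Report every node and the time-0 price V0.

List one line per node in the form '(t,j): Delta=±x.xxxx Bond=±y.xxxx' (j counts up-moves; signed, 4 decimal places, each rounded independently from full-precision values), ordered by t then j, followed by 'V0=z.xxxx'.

No-arbitrage ⇒ martingale measure with p* = (R−d)/(u−d) = 0.7167.
Terminal values V(4,·): V(4,0)=-116.5329, V(4,1)=-97.4137, V(4,2)=-61.6690, V(4,3)=5.1579, V(4,4)=130.0952
Node (3,0) S=31.8654: V=(p*·-97.4137+(1−p*)·-116.5329)/1.12=-91.8132; Δ=(-97.4137−-116.5329)/(41.1063−21.9871)=1.0000; B=V−Δ·S=-123.6786
Node (3,1) S=59.5744: V=(p*·-61.6690+(1−p*)·-97.4137)/1.12=-64.1042; Δ=(-61.6690−-97.4137)/(76.8510−41.1063)=1.0000; B=V−Δ·S=-123.6786
Node (3,2) S=111.3782: V=(p*·5.1579+(1−p*)·-61.6690)/1.12=-12.3004; Δ=(5.1579−-61.6690)/(143.6779−76.8510)=1.0000; B=V−Δ·S=-123.6786
Node (3,3) S=208.2288: V=(p*·130.0952+(1−p*)·5.1579)/1.12=84.5503; Δ=(130.0952−5.1579)/(268.6152−143.6779)=1.0000; B=V−Δ·S=-123.6786
Node (2,0) S=46.1817: V=(p*·-64.1042+(1−p*)·-91.8132)/1.12=-64.2456; Δ=(-64.1042−-91.8132)/(59.5744−31.8654)=1.0000; B=V−Δ·S=-110.4273
Node (2,1) S=86.3397: V=(p*·-12.3004+(1−p*)·-64.1042)/1.12=-24.0876; Δ=(-12.3004−-64.1042)/(111.3782−59.5744)=1.0000; B=V−Δ·S=-110.4273
Node (2,2) S=161.4177: V=(p*·84.5503+(1−p*)·-12.3004)/1.12=50.9904; Δ=(84.5503−-12.3004)/(208.2288−111.3782)=1.0000; B=V−Δ·S=-110.4273
Node (1,0) S=66.9300: V=(p*·-24.0876+(1−p*)·-64.2456)/1.12=-31.6658; Δ=(-24.0876−-64.2456)/(86.3397−46.1817)=1.0000; B=V−Δ·S=-98.5958
Node (1,1) S=125.1300: V=(p*·50.9904+(1−p*)·-24.0876)/1.12=26.5342; Δ=(50.9904−-24.0876)/(161.4177−86.3397)=1.0000; B=V−Δ·S=-98.5958
Node (0,0) S=97.0000: V=(p*·26.5342+(1−p*)·-31.6658)/1.12=8.9680; Δ=(26.5342−-31.6658)/(125.1300−66.9300)=1.0000; B=V−Δ·S=-88.0320
Self-financing check: at every node Δ·S+B equals the discounted successor values.

(0,0): Delta=1.0000 Bond=-88.0320
(1,0): Delta=1.0000 Bond=-98.5958
(1,1): Delta=1.0000 Bond=-98.5958
(2,0): Delta=1.0000 Bond=-110.4273
(2,1): Delta=1.0000 Bond=-110.4273
(2,2): Delta=1.0000 Bond=-110.4273
(3,0): Delta=1.0000 Bond=-123.6786
(3,1): Delta=1.0000 Bond=-123.6786
(3,2): Delta=1.0000 Bond=-123.6786
(3,3): Delta=1.0000 Bond=-123.6786
V0=8.9680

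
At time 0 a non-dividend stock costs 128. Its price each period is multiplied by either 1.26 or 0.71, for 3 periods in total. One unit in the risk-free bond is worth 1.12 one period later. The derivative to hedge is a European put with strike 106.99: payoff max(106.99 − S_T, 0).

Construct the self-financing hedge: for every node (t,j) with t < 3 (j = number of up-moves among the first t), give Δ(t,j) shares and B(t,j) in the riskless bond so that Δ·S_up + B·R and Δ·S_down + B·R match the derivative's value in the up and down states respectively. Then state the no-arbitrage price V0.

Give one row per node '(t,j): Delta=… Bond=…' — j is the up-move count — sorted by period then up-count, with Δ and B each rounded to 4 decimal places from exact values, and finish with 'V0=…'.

(0,0): Delta=-0.1364 Bond=20.8312
(1,0): Delta=-0.5034 Bond=56.6839
(1,1): Delta=-0.0658 Bond=11.9421
(2,0): Delta=-1.0000 Bond=95.5268
(2,1): Delta=-0.4079 Bond=52.5452
(2,2): Delta=0.0000 Bond=0.0000
V0=3.3677

Risk-neutral probability p* = (R−d)/(u−d) = (1.12−0.71)/(1.26−0.71) = 0.7455.
At expiry t=3: V(3,0)=61.1774, V(3,1)=25.6888, V(3,2)=0.0000, V(3,3)=0.0000
Node (2,0) S=64.5248: V=(p*·25.6888+(1−p*)·61.1774)/1.12=31.0020; Δ=(25.6888−61.1774)/(81.3012−45.8126)=-1.0000; B=V−Δ·S=95.5268
Node (2,1) S=114.5088: V=(p*·0.0000+(1−p*)·25.6888)/1.12=5.8384; Δ=(0.0000−25.6888)/(144.2811−81.3012)=-0.4079; B=V−Δ·S=52.5452
Node (2,2) S=203.2128: V=(p*·0.0000+(1−p*)·0.0000)/1.12=0.0000; Δ=(0.0000−0.0000)/(256.0481−144.2811)=0.0000; B=V−Δ·S=0.0000
Node (1,0) S=90.8800: V=(p*·5.8384+(1−p*)·31.0020)/1.12=10.9318; Δ=(5.8384−31.0020)/(114.5088−64.5248)=-0.5034; B=V−Δ·S=56.6839
Node (1,1) S=161.2800: V=(p*·0.0000+(1−p*)·5.8384)/1.12=1.3269; Δ=(0.0000−5.8384)/(203.2128−114.5088)=-0.0658; B=V−Δ·S=11.9421
Node (0,0) S=128.0000: V=(p*·1.3269+(1−p*)·10.9318)/1.12=3.3677; Δ=(1.3269−10.9318)/(161.2800−90.8800)=-0.1364; B=V−Δ·S=20.8312
Self-financing check: at every node Δ·S+B equals the discounted successor values.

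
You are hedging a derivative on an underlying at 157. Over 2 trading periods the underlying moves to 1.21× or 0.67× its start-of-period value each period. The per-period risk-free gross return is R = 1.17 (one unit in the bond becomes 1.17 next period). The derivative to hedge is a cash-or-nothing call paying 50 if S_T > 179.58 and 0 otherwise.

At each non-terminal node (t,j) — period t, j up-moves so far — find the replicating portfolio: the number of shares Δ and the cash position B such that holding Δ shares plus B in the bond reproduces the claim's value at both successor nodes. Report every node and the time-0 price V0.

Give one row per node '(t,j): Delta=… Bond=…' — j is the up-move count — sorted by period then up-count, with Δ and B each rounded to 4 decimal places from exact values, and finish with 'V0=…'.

(0,0): Delta=0.4667 Bond=-41.9619
(1,0): Delta=0.0000 Bond=0.0000
(1,1): Delta=0.4874 Bond=-53.0231
V0=31.3149

Since d<R<u, set p* = (R−d)/(u−d) = 0.9259; price each node as the discounted p*-expectation of its children.
Terminal payoffs: V(2,0)=0.0000, V(2,1)=0.0000, V(2,2)=50.0000
(1,0): S=105.1900. Δ = (V_up−V_dn)/(S_up−S_dn) = (0.0000−0.0000)/(127.2799−70.4773) = 0.0000. V = [p*·0.0000 + (1−p*)·0.0000]/1.17 = 0.0000. B = V − Δ·S = 0.0000.
(1,1): S=189.9700. Δ = (V_up−V_dn)/(S_up−S_dn) = (50.0000−0.0000)/(229.8637−127.2799) = 0.4874. V = [p*·50.0000 + (1−p*)·0.0000]/1.17 = 39.5695. B = V − Δ·S = -53.0231.
(0,0): S=157.0000. Δ = (V_up−V_dn)/(S_up−S_dn) = (39.5695−0.0000)/(189.9700−105.1900) = 0.4667. V = [p*·39.5695 + (1−p*)·0.0000]/1.17 = 31.3149. B = V − Δ·S = -41.9619.
The time-0 hedge costs 31.3149, which is the no-arbitrage price.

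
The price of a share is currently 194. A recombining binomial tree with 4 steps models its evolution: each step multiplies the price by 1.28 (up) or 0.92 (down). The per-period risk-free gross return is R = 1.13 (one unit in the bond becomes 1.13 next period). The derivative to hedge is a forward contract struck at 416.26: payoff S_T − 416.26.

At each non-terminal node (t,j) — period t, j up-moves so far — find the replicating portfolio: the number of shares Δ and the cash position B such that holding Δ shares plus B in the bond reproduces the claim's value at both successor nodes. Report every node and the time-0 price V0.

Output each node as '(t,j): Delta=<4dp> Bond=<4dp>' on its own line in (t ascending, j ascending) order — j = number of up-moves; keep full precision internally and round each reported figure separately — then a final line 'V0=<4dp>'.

(0,0): Delta=1.0000 Bond=-255.3001
(1,0): Delta=1.0000 Bond=-288.4891
(1,1): Delta=1.0000 Bond=-288.4891
(2,0): Delta=1.0000 Bond=-325.9926
(2,1): Delta=1.0000 Bond=-325.9926
(2,2): Delta=1.0000 Bond=-325.9926
(3,0): Delta=1.0000 Bond=-368.3717
(3,1): Delta=1.0000 Bond=-368.3717
(3,2): Delta=1.0000 Bond=-368.3717
(3,3): Delta=1.0000 Bond=-368.3717
V0=-61.3001

Since d<R<u, set p* = (R−d)/(u−d) = 0.5833; price each node as the discounted p*-expectation of its children.
At expiry t=4: V(4,0)=-277.2798, V(4,1)=-222.8962, V(4,2)=-147.2321, V(4,3)=-41.9603, V(4,4)=104.5048
Node (3,0) S=151.0655: V=(p*·-222.8962+(1−p*)·-277.2798)/1.13=-217.3062; Δ=(-222.8962−-277.2798)/(193.3638−138.9802)=1.0000; B=V−Δ·S=-368.3717
Node (3,1) S=210.1780: V=(p*·-147.2321+(1−p*)·-222.8962)/1.13=-158.1936; Δ=(-147.2321−-222.8962)/(269.0279−193.3638)=1.0000; B=V−Δ·S=-368.3717
Node (3,2) S=292.4216: V=(p*·-41.9603+(1−p*)·-147.2321)/1.13=-75.9500; Δ=(-41.9603−-147.2321)/(374.2997−269.0279)=1.0000; B=V−Δ·S=-368.3717
Node (3,3) S=406.8475: V=(p*·104.5048+(1−p*)·-41.9603)/1.13=38.4758; Δ=(104.5048−-41.9603)/(520.7648−374.2997)=1.0000; B=V−Δ·S=-368.3717
Node (2,0) S=164.2016: V=(p*·-158.1936+(1−p*)·-217.3062)/1.13=-161.7910; Δ=(-158.1936−-217.3062)/(210.1780−151.0655)=1.0000; B=V−Δ·S=-325.9926
Node (2,1) S=228.4544: V=(p*·-75.9500+(1−p*)·-158.1936)/1.13=-97.5382; Δ=(-75.9500−-158.1936)/(292.4216−210.1780)=1.0000; B=V−Δ·S=-325.9926
Node (2,2) S=317.8496: V=(p*·38.4758+(1−p*)·-75.9500)/1.13=-8.1430; Δ=(38.4758−-75.9500)/(406.8475−292.4216)=1.0000; B=V−Δ·S=-325.9926
Node (1,0) S=178.4800: V=(p*·-97.5382+(1−p*)·-161.7910)/1.13=-110.0091; Δ=(-97.5382−-161.7910)/(228.4544−164.2016)=1.0000; B=V−Δ·S=-288.4891
Node (1,1) S=248.3200: V=(p*·-8.1430+(1−p*)·-97.5382)/1.13=-40.1691; Δ=(-8.1430−-97.5382)/(317.8496−228.4544)=1.0000; B=V−Δ·S=-288.4891
Node (0,0) S=194.0000: V=(p*·-40.1691+(1−p*)·-110.0091)/1.13=-61.3001; Δ=(-40.1691−-110.0091)/(248.3200−178.4800)=1.0000; B=V−Δ·S=-255.3001
Each (Δ,B) replicates both successor values, so the strategy is self-financing and V0 is arbitrage-free.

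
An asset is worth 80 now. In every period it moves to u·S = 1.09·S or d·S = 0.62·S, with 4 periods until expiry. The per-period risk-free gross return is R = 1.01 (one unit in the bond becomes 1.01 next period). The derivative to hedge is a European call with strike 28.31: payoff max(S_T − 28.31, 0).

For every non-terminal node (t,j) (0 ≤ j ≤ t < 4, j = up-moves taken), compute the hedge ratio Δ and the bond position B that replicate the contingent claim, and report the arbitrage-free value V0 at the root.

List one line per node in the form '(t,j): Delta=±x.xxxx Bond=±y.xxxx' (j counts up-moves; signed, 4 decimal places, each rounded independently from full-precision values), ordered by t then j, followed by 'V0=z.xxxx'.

Under the risk-neutral measure, an up-move has probability p* = (R−d)/(u−d) = 0.8298 and values discount at R = 1.01.
Terminal payoffs: V(4,0)=0.0000, V(4,1)=0.0000, V(4,2)=8.2265, V(4,3)=35.9234, V(4,4)=84.6165
  t=3,j=0: stock 19.0662 → up 20.7822 (V=0.0000), down 11.8211 (V=0.0000). Price 0.0000; hedge Δ=0.0000, bond B=0.0000.
  t=3,j=1: stock 33.5197 → up 36.5365 (V=8.2265), down 20.7822 (V=0.0000). Price 6.7586; hedge Δ=0.5222, bond B=-10.7445.
  t=3,j=2: stock 58.9298 → up 64.2334 (V=35.9234), down 36.5365 (V=8.2265). Price 30.9001; hedge Δ=1.0000, bond B=-28.0297.
  t=3,j=3: stock 103.6023 → up 112.9265 (V=84.6165), down 64.2334 (V=35.9234). Price 75.5726; hedge Δ=1.0000, bond B=-28.0297.
  t=2,j=0: stock 30.7520 → up 33.5197 (V=6.7586), down 19.0662 (V=0.0000). Price 5.5527; hedge Δ=0.4676, bond B=-8.8274.
  t=2,j=1: stock 54.0640 → up 58.9298 (V=30.9001), down 33.5197 (V=6.7586). Price 26.5256; hedge Δ=0.9501, bond B=-24.8391.
  t=2,j=2: stock 95.0480 → up 103.6023 (V=75.5726), down 58.9298 (V=30.9001). Price 67.2958; hedge Δ=1.0000, bond B=-27.7522.
  t=1,j=0: stock 49.6000 → up 54.0640 (V=26.5256), down 30.7520 (V=5.5527). Price 22.7285; hedge Δ=0.8997, bond B=-21.8948.
  t=1,j=1: stock 87.2000 → up 95.0480 (V=67.2958), down 54.0640 (V=26.5256). Price 59.7586; hedge Δ=0.9948, bond B=-26.9865.
  t=0,j=0: stock 80.0000 → up 87.2000 (V=59.7586), down 49.6000 (V=22.7285). Price 52.9264; hedge Δ=0.9848, bond B=-25.8612.
Check: Δ(0,0)·S0 + B(0,0) = 52.9264 = V0.

(0,0): Delta=0.9848 Bond=-25.8612
(1,0): Delta=0.8997 Bond=-21.8948
(1,1): Delta=0.9948 Bond=-26.9865
(2,0): Delta=0.4676 Bond=-8.8274
(2,1): Delta=0.9501 Bond=-24.8391
(2,2): Delta=1.0000 Bond=-27.7522
(3,0): Delta=0.0000 Bond=0.0000
(3,1): Delta=0.5222 Bond=-10.7445
(3,2): Delta=1.0000 Bond=-28.0297
(3,3): Delta=1.0000 Bond=-28.0297
V0=52.9264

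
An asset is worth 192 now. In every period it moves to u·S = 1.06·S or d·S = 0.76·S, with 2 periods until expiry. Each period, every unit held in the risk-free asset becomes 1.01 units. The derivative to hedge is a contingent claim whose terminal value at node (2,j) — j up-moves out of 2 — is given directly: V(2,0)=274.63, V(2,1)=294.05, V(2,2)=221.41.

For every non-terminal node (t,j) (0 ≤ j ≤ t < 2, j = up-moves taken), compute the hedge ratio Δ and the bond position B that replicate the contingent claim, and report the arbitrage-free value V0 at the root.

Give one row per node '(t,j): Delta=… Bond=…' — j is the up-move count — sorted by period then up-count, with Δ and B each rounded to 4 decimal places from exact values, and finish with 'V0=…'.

Risk-neutral probability p* = (R−d)/(u−d) = (1.01−0.76)/(1.06−0.76) = 0.8333.
Terminal values V(2,·): V(2,0)=274.6300, V(2,1)=294.0500, V(2,2)=221.4100
  t=1,j=0: stock 145.9200 → up 154.6752 (V=294.0500), down 110.8992 (V=274.6300). Price 287.9340; hedge Δ=0.4436, bond B=223.2007.
  t=1,j=1: stock 203.5200 → up 215.7312 (V=221.4100), down 154.6752 (V=294.0500). Price 231.2046; hedge Δ=-1.1897, bond B=473.3380.
  t=0,j=0: stock 192.0000 → up 203.5200 (V=231.2046), down 145.9200 (V=287.9340). Price 238.2767; hedge Δ=-0.9849, bond B=427.3747.
Root portfolio cost Δ·192+B reproduces V0=238.2767.

(0,0): Delta=-0.9849 Bond=427.3747
(1,0): Delta=0.4436 Bond=223.2007
(1,1): Delta=-1.1897 Bond=473.3380
V0=238.2767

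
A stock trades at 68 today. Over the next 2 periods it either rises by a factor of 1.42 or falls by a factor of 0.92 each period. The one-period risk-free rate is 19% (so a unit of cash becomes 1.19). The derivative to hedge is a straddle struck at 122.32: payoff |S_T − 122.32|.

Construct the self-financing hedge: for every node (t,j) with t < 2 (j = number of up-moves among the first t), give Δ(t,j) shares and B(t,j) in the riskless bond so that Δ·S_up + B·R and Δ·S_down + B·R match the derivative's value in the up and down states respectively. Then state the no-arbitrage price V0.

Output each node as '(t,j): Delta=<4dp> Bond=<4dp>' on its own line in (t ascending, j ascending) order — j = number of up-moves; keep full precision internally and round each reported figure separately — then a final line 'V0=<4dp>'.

Since d<R<u, set p* = (R−d)/(u−d) = 0.5400; price each node as the discounted p*-expectation of its children.
Payoff layer (t=2): V(2,0)=64.7648, V(2,1)=33.4848, V(2,2)=14.7952
(1,0): S=62.5600. Δ = (V_up−V_dn)/(S_up−S_dn) = (33.4848−64.7648)/(88.8352−57.5552) = -1.0000. V = [p*·33.4848 + (1−p*)·64.7648]/1.19 = 40.2299. B = V − Δ·S = 102.7899.
(1,1): S=96.5600. Δ = (V_up−V_dn)/(S_up−S_dn) = (14.7952−33.4848)/(137.1152−88.8352) = -0.3871. V = [p*·14.7952 + (1−p*)·33.4848]/1.19 = 19.6575. B = V − Δ·S = 57.0367.
(0,0): S=68.0000. Δ = (V_up−V_dn)/(S_up−S_dn) = (19.6575−40.2299)/(96.5600−62.5600) = -0.6051. V = [p*·19.6575 + (1−p*)·40.2299]/1.19 = 24.4713. B = V − Δ·S = 65.6161.
Root portfolio cost Δ·68+B reproduces V0=24.4713.

(0,0): Delta=-0.6051 Bond=65.6161
(1,0): Delta=-1.0000 Bond=102.7899
(1,1): Delta=-0.3871 Bond=57.0367
V0=24.4713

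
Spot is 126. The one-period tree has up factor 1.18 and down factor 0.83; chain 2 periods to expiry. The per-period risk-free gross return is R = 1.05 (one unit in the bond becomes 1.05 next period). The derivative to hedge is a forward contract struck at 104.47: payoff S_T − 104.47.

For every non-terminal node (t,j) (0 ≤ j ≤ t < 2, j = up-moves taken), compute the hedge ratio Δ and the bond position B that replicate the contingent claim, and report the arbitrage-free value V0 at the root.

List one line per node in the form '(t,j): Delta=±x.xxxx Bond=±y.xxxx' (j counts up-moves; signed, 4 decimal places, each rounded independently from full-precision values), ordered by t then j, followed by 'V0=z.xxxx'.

(0,0): Delta=1.0000 Bond=-94.7574
(1,0): Delta=1.0000 Bond=-99.4952
(1,1): Delta=1.0000 Bond=-99.4952
V0=31.2426

Risk-neutral probability p* = (R−d)/(u−d) = (1.05−0.83)/(1.18−0.83) = 0.6286.
Payoff layer (t=2): V(2,0)=-17.6686, V(2,1)=18.9344, V(2,2)=70.9724
  t=1,j=0: stock 104.5800 → up 123.4044 (V=18.9344), down 86.8014 (V=-17.6686). Price 5.0848; hedge Δ=1.0000, bond B=-99.4952.
  t=1,j=1: stock 148.6800 → up 175.4424 (V=70.9724), down 123.4044 (V=18.9344). Price 49.1848; hedge Δ=1.0000, bond B=-99.4952.
  t=0,j=0: stock 126.0000 → up 148.6800 (V=49.1848), down 104.5800 (V=5.0848). Price 31.2426; hedge Δ=1.0000, bond B=-94.7574.
Each (Δ,B) replicates both successor values, so the strategy is self-financing and V0 is arbitrage-free.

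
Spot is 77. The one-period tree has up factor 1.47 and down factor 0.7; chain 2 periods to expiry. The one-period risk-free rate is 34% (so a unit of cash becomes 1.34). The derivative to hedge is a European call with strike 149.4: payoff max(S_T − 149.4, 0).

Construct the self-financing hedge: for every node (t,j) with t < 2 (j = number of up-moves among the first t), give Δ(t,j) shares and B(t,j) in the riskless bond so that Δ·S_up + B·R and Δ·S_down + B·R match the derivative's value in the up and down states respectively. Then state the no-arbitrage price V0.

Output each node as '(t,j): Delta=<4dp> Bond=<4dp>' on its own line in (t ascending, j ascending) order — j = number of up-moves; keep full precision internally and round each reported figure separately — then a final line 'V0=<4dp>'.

Under the risk-neutral measure, an up-move has probability p* = (R−d)/(u−d) = 0.8312 and values discount at R = 1.34.
At expiry t=2: V(2,0)=0.0000, V(2,1)=0.0000, V(2,2)=16.9893
Node (1,0) S=53.9000: V=(p*·0.0000+(1−p*)·0.0000)/1.34=0.0000; Δ=(0.0000−0.0000)/(79.2330−37.7300)=0.0000; B=V−Δ·S=0.0000
Node (1,1) S=113.1900: V=(p*·16.9893+(1−p*)·0.0000)/1.34=10.5380; Δ=(16.9893−0.0000)/(166.3893−79.2330)=0.1949; B=V−Δ·S=-11.5260
Node (0,0) S=77.0000: V=(p*·10.5380+(1−p*)·0.0000)/1.34=6.5365; Δ=(10.5380−0.0000)/(113.1900−53.9000)=0.1777; B=V−Δ·S=-7.1493
The time-0 hedge costs 6.5365, which is the no-arbitrage price.

(0,0): Delta=0.1777 Bond=-7.1493
(1,0): Delta=0.0000 Bond=0.0000
(1,1): Delta=0.1949 Bond=-11.5260
V0=6.5365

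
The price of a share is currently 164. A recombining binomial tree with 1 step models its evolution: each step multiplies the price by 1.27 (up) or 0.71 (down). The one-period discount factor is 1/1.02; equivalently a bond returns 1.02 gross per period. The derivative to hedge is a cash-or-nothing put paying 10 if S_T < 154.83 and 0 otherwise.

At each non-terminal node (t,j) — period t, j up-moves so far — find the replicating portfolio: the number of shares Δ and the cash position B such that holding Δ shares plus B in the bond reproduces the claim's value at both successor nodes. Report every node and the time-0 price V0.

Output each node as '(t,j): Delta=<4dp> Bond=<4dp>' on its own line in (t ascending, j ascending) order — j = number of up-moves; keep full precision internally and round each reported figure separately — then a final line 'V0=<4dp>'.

(0,0): Delta=-0.1089 Bond=22.2339
V0=4.3768

No-arbitrage ⇒ martingale measure with p* = (R−d)/(u−d) = 0.5536.
At expiry t=1: V(1,0)=10.0000, V(1,1)=0.0000
Node (0,0) S=164.0000: V=(p*·0.0000+(1−p*)·10.0000)/1.02=4.3768; Δ=(0.0000−10.0000)/(208.2800−116.4400)=-0.1089; B=V−Δ·S=22.2339
Root portfolio cost Δ·164+B reproduces V0=4.3768.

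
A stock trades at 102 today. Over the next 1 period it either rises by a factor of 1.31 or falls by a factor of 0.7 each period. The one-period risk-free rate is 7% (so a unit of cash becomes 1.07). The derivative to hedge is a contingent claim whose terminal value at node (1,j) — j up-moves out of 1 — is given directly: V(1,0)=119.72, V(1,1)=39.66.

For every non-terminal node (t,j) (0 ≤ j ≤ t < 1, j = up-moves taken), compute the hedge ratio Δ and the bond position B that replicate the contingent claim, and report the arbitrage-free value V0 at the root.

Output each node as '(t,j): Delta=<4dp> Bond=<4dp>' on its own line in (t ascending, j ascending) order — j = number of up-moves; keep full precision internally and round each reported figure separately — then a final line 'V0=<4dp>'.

(0,0): Delta=-1.2867 Bond=197.7497
V0=66.5038

Since d<R<u, set p* = (R−d)/(u−d) = 0.6066; price each node as the discounted p*-expectation of its children.
Terminal values V(1,·): V(1,0)=119.7200, V(1,1)=39.6600
  t=0,j=0: stock 102.0000 → up 133.6200 (V=39.6600), down 71.4000 (V=119.7200). Price 66.5038; hedge Δ=-1.2867, bond B=197.7497.
Each (Δ,B) replicates both successor values, so the strategy is self-financing and V0 is arbitrage-free.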